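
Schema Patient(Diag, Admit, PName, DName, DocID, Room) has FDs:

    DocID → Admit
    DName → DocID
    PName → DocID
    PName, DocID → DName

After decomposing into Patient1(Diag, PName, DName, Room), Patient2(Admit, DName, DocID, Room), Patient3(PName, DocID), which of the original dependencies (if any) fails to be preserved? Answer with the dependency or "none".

DocID → Admit lies within Patient2.
DName → DocID lies within Patient2.
PName → DocID lies within Patient3.
PName, DocID → DName: restricted closure across fragments reaches DName.
Every dependency is enforceable on the fragments, so the decomposition is dependency-preserving.

none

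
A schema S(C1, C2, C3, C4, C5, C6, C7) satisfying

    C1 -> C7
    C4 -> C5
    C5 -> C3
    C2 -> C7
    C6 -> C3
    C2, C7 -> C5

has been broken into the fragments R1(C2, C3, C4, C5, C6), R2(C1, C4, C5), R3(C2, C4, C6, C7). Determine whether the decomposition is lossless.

Chase test. Columns are C1, C2, C3, C4, C5, C6, C7; row i has aⱼ where attribute j ∈ Ri, else bᵢⱼ.
Initial tableau (one row per fragment):
  row 1: b11 a2 a3 a4 a5 a6 b17
  row 2: a1 b22 b23 a4 a5 b26 b27
  row 3: b31 a2 b33 a4 b35 a6 a7
Rows 1 and 3 agree on C4; apply C4→C5 and equate their C5 entries.
Rows 1 and 2 agree on C5; apply C5→C3 and equate their C3 entries.
Rows 1 and 3 agree on C5; apply C5→C3 and equate their C3 entries.
Rows 1 and 3 agree on C2; apply C2→C7 and equate their C7 entries.
No row becomes fully distinguished — the join is lossy.

No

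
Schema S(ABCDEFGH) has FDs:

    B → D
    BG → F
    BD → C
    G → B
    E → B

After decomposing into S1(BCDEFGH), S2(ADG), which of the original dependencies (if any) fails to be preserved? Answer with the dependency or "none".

none

B → D lies within S1.
BG → F lies within S1.
BD → C lies within S1.
G → B lies within S1.
E → B lies within S1.
Every dependency is enforceable on the fragments, so the decomposition is dependency-preserving.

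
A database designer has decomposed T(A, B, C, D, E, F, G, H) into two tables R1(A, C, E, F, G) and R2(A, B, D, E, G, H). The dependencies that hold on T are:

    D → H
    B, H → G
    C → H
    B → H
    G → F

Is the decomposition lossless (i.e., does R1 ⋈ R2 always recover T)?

No

Common attributes: R1 ∩ R2 = {A, E, G}.
Closure of {A, E, G}: G → F applies, adding F. So (A, E, G)⁺ = {A, E, F, G}.
The closure contains neither all of R1 = {A, C, E, F, G} nor all of R2 = {A, B, D, E, G, H}, so the common attributes are not a superkey of either fragment. The join is lossy.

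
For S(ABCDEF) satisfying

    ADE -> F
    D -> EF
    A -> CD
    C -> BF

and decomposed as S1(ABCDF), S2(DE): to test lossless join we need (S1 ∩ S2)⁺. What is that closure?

DEF

S1 ∩ S2 = {D}.
D → EF applies, adding EF
Closure: {DEF}.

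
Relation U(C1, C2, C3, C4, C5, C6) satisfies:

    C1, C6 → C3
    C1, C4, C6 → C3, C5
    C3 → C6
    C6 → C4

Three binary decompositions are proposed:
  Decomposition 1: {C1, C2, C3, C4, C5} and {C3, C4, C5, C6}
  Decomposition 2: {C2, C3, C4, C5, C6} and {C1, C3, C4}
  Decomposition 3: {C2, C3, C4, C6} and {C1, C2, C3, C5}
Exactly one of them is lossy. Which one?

Decomposition 1: common = {C3, C4, C5}, closure = {C3, C4, C5, C6} → lossless.
Decomposition 2: common = {C3, C4}, closure = {C3, C4, C6} → lossy.
Decomposition 3: common = {C2, C3}, closure = {C2, C3, C4, C6} → lossless.

Decomposition 2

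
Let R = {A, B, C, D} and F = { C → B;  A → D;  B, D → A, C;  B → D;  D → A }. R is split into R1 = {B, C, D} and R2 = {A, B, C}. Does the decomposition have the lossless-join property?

Common attributes: R1 ∩ R2 = {B, C}.
Closure of {B, C}: B → D applies, adding D; D → A applies, adding A. So (B, C)⁺ = {A, B, C, D}.
This closure contains every attribute of R1, so R1 ∩ R2 → R1. The join is lossless.

Yes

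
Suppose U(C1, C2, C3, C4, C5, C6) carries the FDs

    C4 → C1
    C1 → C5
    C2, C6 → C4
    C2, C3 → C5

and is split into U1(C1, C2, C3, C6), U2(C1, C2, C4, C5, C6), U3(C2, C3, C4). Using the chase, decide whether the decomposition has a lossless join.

Chase test. Columns are C1, C2, C3, C4, C5, C6; row i has aⱼ where attribute j ∈ Ui, else bᵢⱼ.
Initial tableau (one row per fragment):
  row 1: a1 a2 a3 b14 b15 a6
  row 2: a1 a2 b23 a4 a5 a6
  row 3: b31 a2 a3 a4 b35 b36
Rows 2 and 3 agree on C4; apply C4→C1 and equate their C1 entries.
Rows 1 and 2 agree on C1; apply C1→C5 and equate their C5 entries.
Rows 1 and 3 agree on C1; apply C1→C5 and equate their C5 entries.
Rows 1 and 2 agree on C2, C6; apply C2, C6→C4 and equate their C4 entries.
Row 1 is now all distinguished symbols — the join is lossless.

Yes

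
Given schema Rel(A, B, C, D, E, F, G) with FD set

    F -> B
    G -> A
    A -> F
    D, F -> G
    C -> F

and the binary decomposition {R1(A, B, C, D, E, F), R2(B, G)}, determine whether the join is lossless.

Common attributes: R1 ∩ R2 = {B}.
No dependency enlarges {B}, so (B)⁺ = {B}.
The closure contains neither all of R1 = {A, B, C, D, E, F} nor all of R2 = {B, G}, so the common attributes are not a superkey of either fragment. The join is lossy.

No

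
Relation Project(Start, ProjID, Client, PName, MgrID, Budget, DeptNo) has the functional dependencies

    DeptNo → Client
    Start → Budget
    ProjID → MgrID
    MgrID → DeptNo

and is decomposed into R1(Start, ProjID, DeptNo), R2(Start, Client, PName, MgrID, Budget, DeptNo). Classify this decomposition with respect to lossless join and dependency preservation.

Lossless test: (Start, DeptNo)⁺ = {Start, Client, Budget, DeptNo}, which is a superkey of neither fragment — lossy.
Dependency preservation: the restricted closure of {ProjID} across the fragments never reaches {MgrID}, so ProjID → MgrID cannot be enforced without a join — not preserved.

lossy and not dependency-preserving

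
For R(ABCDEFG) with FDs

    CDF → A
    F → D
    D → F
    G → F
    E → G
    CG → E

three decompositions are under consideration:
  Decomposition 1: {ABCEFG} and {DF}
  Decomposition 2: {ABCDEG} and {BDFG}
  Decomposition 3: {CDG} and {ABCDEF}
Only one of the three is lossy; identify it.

Decomposition 3

Decomposition 1: common = {F}, closure = {DF} → lossless.
Decomposition 2: common = {BDG}, closure = {BDFG} → lossless.
Decomposition 3: common = {CD}, closure = {ACDF} → lossy.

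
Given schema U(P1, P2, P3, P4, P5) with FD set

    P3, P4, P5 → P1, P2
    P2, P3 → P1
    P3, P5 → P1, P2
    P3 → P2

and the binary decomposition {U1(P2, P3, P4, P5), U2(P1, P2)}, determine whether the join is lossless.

No

Common attributes: U1 ∩ U2 = {P2}.
No dependency enlarges {P2}, so (P2)⁺ = {P2}.
The closure contains neither all of U1 = {P2, P3, P4, P5} nor all of U2 = {P1, P2}, so the common attributes are not a superkey of either fragment. The join is lossy.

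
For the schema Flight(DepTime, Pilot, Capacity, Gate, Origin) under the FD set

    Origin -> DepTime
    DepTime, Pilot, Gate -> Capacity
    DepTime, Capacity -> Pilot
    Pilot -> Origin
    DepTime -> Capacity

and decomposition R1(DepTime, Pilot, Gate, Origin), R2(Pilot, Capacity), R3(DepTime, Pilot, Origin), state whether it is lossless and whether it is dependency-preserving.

Lossless test (chase): Rows 1 and 2 agree on Pilot; apply Pilot→Origin and equate their Origin entries. Rows 1 and 3 agree on DepTime; apply DepTime→Capacity and equate their Capacity entries. Rows 1 and 2 agree on Origin; apply Origin→DepTime and equate their DepTime entries. Rows 1 and 2 agree on DepTime; apply DepTime→Capacity and equate their Capacity entries. Row 1 is now all distinguished symbols — the join is lossless.
Dependency preservation: DepTime, Pilot, Gate → Capacity; DepTime, Capacity → Pilot; DepTime → Capacity are not contained in any single fragment, but the restricted closure of each left-hand side across the fragments still reaches the right-hand side; the remaining FDs each lie inside some fragment. All dependencies are preserved.

lossless and dependency-preserving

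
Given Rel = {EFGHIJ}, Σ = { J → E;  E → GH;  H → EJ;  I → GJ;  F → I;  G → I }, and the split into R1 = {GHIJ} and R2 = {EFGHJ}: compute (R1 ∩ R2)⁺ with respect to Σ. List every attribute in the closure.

R1 ∩ R2 = {GHJ}.
J → E applies, adding E
G → I applies, adding I
Closure: {EGHIJ}.

EGHIJ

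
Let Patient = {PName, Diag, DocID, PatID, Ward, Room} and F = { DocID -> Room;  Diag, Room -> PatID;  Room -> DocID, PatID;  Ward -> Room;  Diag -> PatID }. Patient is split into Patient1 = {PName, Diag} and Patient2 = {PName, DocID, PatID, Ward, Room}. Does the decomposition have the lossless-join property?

Common attributes: Patient1 ∩ Patient2 = {PName}.
No dependency enlarges {PName}, so (PName)⁺ = {PName}.
The closure contains neither all of Patient1 = {PName, Diag} nor all of Patient2 = {PName, DocID, PatID, Ward, Room}, so the common attributes are not a superkey of either fragment. The join is lossy.

No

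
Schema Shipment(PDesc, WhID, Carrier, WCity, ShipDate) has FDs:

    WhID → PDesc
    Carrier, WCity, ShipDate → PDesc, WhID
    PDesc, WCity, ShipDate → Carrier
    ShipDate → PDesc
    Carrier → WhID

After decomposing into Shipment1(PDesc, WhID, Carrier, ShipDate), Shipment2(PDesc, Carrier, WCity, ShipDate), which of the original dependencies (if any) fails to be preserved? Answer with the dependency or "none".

WhID → PDesc lies within Shipment1.
Carrier, WCity, ShipDate → PDesc, WhID: restricted closure across fragments reaches PDesc, WhID.
PDesc, WCity, ShipDate → Carrier lies within Shipment2.
ShipDate → PDesc lies within Shipment1.
Carrier → WhID lies within Shipment1.
Every dependency is enforceable on the fragments, so the decomposition is dependency-preserving.

none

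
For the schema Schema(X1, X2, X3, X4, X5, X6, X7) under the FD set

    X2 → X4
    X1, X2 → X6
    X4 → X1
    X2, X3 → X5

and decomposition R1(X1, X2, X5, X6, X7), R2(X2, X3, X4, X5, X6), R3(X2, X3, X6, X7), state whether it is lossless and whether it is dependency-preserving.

lossless but not dependency-preserving

Lossless test (chase): Rows 1 and 2 agree on X2; apply X2→X4 and equate their X4 entries. Rows 1 and 3 agree on X2; apply X2→X4 and equate their X4 entries. Rows 1 and 2 agree on X4; apply X4→X1 and equate their X1 entries. Rows 1 and 3 agree on X4; apply X4→X1 and equate their X1 entries. Rows 2 and 3 agree on X2, X3; apply X2, X3→X5 and equate their X5 entries. Row 3 is now all distinguished symbols — the join is lossless.
Dependency preservation: the restricted closure of {X4} across the fragments never reaches {X1}, so X4 → X1 cannot be enforced without a join — not preserved.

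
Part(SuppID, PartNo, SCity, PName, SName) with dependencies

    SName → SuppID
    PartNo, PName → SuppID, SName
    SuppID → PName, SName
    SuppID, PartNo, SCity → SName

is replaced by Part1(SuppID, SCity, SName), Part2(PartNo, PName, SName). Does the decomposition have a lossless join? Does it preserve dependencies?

Lossless test: (SName)⁺ = {SuppID, PName, SName}, which is a superkey of neither fragment — lossy.
Dependency preservation: PartNo, PName → SuppID, SName; SuppID → PName, SName; SuppID, PartNo, SCity → SName are not contained in any single fragment, but the restricted closure of each left-hand side across the fragments still reaches the right-hand side; the remaining FDs each lie inside some fragment. All dependencies are preserved.

lossy but dependency-preserving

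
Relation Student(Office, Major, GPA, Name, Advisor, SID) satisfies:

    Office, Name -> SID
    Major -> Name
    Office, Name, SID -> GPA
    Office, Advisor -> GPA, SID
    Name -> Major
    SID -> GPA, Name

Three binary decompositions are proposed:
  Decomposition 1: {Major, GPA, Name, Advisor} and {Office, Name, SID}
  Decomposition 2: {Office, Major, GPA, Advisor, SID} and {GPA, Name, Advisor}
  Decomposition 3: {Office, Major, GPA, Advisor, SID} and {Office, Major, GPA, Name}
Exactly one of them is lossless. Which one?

Decomposition 3

Decomposition 1: common = {Name}, closure = {Major, Name} → lossy.
Decomposition 2: common = {GPA, Advisor}, closure = {GPA, Advisor} → lossy.
Decomposition 3: common = {Office, Major, GPA}, closure = {Office, Major, GPA, Name, SID} → lossless.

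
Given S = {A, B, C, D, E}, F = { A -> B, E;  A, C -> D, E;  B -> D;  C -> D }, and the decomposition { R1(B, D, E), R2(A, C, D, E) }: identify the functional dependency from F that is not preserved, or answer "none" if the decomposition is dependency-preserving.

Check A → B, E: no single fragment contains all of {A, B, E}, and the restricted closure of {A} across the fragments never reaches {B, E}.
A, C → D, E is preserved.
B → D is preserved.
C → D is preserved.

A -> B, E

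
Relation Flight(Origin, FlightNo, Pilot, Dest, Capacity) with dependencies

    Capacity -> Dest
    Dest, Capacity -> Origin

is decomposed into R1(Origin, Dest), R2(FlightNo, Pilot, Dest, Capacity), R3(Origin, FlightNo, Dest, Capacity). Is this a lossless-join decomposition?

Chase test. Columns are Origin, FlightNo, Pilot, Dest, Capacity; row i has aⱼ where attribute j ∈ Ri, else bᵢⱼ.
Initial tableau (one row per fragment):
  row 1: a1 b12 b13 a4 b15
  row 2: b21 a2 a3 a4 a5
  row 3: a1 a2 b33 a4 a5
Rows 2 and 3 agree on Dest, Capacity; apply Dest, Capacity→Origin and equate their Origin entries.
Row 2 is now all distinguished symbols — the join is lossless.

Yes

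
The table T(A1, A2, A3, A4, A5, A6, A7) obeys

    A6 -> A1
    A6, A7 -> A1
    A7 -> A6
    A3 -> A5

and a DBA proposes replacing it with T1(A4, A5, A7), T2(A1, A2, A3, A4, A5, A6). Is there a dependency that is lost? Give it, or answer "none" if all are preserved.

A7 -> A6

Check A7 → A6: no single fragment contains all of {A6, A7}, and the restricted closure of {A7} across the fragments never reaches {A6}.
A6 → A1 is preserved.
A6, A7 → A1 is preserved.
A3 → A5 is preserved.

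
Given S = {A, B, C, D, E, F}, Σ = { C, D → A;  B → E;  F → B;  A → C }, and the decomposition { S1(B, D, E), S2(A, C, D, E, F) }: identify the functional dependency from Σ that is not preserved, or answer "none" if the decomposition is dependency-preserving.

F → B

Check F → B: no single fragment contains all of {B, F}, and the restricted closure of {F} across the fragments never reaches {B}.
C, D → A is preserved.
B → E is preserved.
A → C is preserved.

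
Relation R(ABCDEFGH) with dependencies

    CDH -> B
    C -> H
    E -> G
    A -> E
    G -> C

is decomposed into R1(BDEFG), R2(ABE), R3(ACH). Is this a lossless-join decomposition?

No

Chase test. Columns are ABCDEFGH; row i has aⱼ where attribute j ∈ Ri, else bᵢⱼ.
Initial tableau (one row per fragment):
  row 1: b11 a2 b13 a4 a5 a6 a7 b18
  row 2: a1 a2 b23 b24 a5 b26 b27 b28
  row 3: a1 b32 a3 b34 b35 b36 b37 a8
Rows 1 and 2 agree on E; apply E→G and equate their G entries.
Rows 2 and 3 agree on A; apply A→E and equate their E entries.
Rows 1 and 2 agree on G; apply G→C and equate their C entries.
Rows 1 and 2 agree on C; apply C→H and equate their H entries.
Rows 1 and 3 agree on E; apply E→G and equate their G entries.
Rows 1 and 3 agree on G; apply G→C and equate their C entries.
Rows 1 and 3 agree on C; apply C→H and equate their H entries.
No row becomes fully distinguished — the join is lossy.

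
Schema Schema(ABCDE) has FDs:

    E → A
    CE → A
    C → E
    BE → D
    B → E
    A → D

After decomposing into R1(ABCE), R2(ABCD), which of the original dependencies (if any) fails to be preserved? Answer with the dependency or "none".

none

E → A lies within R1.
CE → A lies within R1.
C → E lies within R1.
BE → D: restricted closure across fragments reaches D.
B → E lies within R1.
A → D lies within R2.
Every dependency is enforceable on the fragments, so the decomposition is dependency-preserving.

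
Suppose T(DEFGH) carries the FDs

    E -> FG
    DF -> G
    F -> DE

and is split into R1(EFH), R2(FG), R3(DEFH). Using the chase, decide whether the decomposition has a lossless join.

Chase test. Columns are DEFGH; row i has aⱼ where attribute j ∈ Ri, else bᵢⱼ.
Initial tableau (one row per fragment):
  row 1: b11 a2 a3 b14 a5
  row 2: b21 b22 a3 a4 b25
  row 3: a1 a2 a3 b34 a5
Rows 1 and 3 agree on E; apply E→FG and equate their FG entries.
Rows 1 and 2 agree on F; apply F→DE and equate their DE entries.
Rows 1 and 3 agree on F; apply F→DE and equate their DE entries.
Rows 1 and 2 agree on E; apply E→FG and equate their FG entries.
Row 1 is now all distinguished symbols — the join is lossless.

Yes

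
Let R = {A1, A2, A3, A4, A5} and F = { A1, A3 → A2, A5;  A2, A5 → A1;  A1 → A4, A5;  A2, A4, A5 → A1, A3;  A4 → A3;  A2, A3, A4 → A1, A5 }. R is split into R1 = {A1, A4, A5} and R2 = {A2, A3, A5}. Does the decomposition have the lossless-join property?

No

Common attributes: R1 ∩ R2 = {A5}.
No dependency enlarges {A5}, so (A5)⁺ = {A5}.
The closure contains neither all of R1 = {A1, A4, A5} nor all of R2 = {A2, A3, A5}, so the common attributes are not a superkey of either fragment. The join is lossy.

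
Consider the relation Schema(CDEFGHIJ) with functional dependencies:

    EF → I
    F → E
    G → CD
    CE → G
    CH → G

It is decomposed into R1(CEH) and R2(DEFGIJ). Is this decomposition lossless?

No

Common attributes: R1 ∩ R2 = {E}.
No dependency enlarges {E}, so (E)⁺ = {E}.
The closure contains neither all of R1 = {CEH} nor all of R2 = {DEFGIJ}, so the common attributes are not a superkey of either fragment. The join is lossy.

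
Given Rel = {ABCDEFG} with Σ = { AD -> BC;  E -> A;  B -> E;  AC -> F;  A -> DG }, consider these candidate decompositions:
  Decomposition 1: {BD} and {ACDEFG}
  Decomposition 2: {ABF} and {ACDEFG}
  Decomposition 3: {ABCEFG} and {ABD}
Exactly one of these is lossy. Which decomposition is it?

Decomposition 1

Decomposition 1: common = {D}, closure = {D} → lossy.
Decomposition 2: common = {AF}, closure = {ABCDEFG} → lossless.
Decomposition 3: common = {AB}, closure = {ABCDEFG} → lossless.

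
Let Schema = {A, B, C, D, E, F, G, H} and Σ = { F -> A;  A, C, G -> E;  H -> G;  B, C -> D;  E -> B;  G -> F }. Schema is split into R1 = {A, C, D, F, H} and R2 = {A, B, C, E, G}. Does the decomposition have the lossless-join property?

Common attributes: R1 ∩ R2 = {A, C}.
No dependency enlarges {A, C}, so (A, C)⁺ = {A, C}.
The closure contains neither all of R1 = {A, C, D, F, H} nor all of R2 = {A, B, C, E, G}, so the common attributes are not a superkey of either fragment. The join is lossy.

No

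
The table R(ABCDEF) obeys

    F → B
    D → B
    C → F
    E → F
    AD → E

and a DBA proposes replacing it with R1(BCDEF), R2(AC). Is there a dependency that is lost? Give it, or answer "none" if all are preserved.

AD → E

Check AD → E: no single fragment contains all of {ADE}, and the restricted closure of {AD} across the fragments never reaches {E}.
F → B is preserved.
D → B is preserved.
C → F is preserved.
E → F is preserved.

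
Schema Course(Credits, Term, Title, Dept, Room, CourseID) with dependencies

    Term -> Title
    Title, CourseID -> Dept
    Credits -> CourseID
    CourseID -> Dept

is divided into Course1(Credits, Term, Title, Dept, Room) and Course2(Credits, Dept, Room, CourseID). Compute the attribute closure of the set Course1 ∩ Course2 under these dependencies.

Credits, Dept, Room, CourseID

Course1 ∩ Course2 = {Credits, Dept, Room}.
Credits → CourseID applies, adding CourseID
Closure: {Credits, Dept, Room, CourseID}.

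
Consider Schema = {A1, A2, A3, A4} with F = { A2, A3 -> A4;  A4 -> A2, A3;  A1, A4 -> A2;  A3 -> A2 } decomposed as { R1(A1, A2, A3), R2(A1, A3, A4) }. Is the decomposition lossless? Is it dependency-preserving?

Lossless test: (A1, A3)⁺ = {A1, A2, A3, A4}, which contains all of one fragment — lossless.
Dependency preservation: A2, A3 → A4; A4 → A2, A3; A1, A4 → A2 are not contained in any single fragment, but the restricted closure of each left-hand side across the fragments still reaches the right-hand side; the remaining FDs each lie inside some fragment. All dependencies are preserved.

lossless and dependency-preserving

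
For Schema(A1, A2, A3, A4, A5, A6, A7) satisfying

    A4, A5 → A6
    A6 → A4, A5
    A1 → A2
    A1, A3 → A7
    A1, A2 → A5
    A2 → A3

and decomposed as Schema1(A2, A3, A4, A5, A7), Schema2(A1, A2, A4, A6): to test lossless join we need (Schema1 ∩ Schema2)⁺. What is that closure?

Schema1 ∩ Schema2 = {A2, A4}.
A2 → A3 applies, adding A3
Closure: {A2, A3, A4}.

A2, A3, A4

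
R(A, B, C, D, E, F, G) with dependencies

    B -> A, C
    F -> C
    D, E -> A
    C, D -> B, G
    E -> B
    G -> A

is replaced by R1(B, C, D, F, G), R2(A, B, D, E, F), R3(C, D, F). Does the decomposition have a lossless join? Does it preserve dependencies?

Lossless test (chase): Rows 1 and 2 agree on B; apply B→A, C and equate their A, C entries. Rows 1 and 2 agree on C, D; apply C, D→B, G and equate their B, G entries. Rows 1 and 3 agree on C, D; apply C, D→B, G and equate their B, G entries. Rows 1 and 3 agree on G; apply G→A and equate their A entries. Row 2 is now all distinguished symbols — the join is lossless.
Dependency preservation: the restricted closure of {G} across the fragments never reaches {A}, so G → A cannot be enforced without a join — not preserved.

lossless but not dependency-preserving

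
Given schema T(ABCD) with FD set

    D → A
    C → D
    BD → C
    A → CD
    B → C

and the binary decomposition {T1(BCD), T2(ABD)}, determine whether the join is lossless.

Common attributes: T1 ∩ T2 = {BD}.
Closure of {BD}: D → A applies, adding A; BD → C applies, adding C. So (BD)⁺ = {ABCD}.
This closure contains every attribute of T1, so T1 ∩ T2 → T1. The join is lossless.

Yes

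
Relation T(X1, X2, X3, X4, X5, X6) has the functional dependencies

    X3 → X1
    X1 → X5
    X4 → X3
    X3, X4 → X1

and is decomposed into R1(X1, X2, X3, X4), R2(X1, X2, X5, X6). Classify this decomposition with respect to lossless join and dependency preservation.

Lossless test: (X1, X2)⁺ = {X1, X2, X5}, which is a superkey of neither fragment — lossy.
Dependency preservation: every FD's attributes lie within a single fragment, so each can be enforced locally — preserved.

lossy but dependency-preserving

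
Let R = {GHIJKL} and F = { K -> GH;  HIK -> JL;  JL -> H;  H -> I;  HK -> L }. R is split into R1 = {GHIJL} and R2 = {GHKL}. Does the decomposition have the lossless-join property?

Common attributes: R1 ∩ R2 = {GHL}.
Closure of {GHL}: H → I applies, adding I. So (GHL)⁺ = {GHIL}.
The closure contains neither all of R1 = {GHIJL} nor all of R2 = {GHKL}, so the common attributes are not a superkey of either fragment. The join is lossy.

No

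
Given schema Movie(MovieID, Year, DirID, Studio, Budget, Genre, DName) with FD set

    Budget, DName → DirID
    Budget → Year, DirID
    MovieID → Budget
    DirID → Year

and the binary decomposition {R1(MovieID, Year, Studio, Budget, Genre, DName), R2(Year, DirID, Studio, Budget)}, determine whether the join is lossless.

Common attributes: R1 ∩ R2 = {Year, Studio, Budget}.
Closure of {Year, Studio, Budget}: Budget → Year, DirID applies, adding DirID. So (Year, Studio, Budget)⁺ = {Year, DirID, Studio, Budget}.
This closure contains every attribute of R2, so R1 ∩ R2 → R2. The join is lossless.

Yes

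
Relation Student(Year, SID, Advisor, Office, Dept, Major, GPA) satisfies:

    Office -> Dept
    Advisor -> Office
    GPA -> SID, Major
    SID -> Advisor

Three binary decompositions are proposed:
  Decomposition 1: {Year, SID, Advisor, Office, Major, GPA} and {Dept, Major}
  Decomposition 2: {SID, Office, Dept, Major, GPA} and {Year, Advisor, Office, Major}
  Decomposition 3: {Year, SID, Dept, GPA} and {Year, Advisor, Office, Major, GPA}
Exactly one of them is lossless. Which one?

Decomposition 1: common = {Major}, closure = {Major} → lossy.
Decomposition 2: common = {Office, Major}, closure = {Office, Dept, Major} → lossy.
Decomposition 3: common = {Year, GPA}, closure = {Year, SID, Advisor, Office, Dept, Major, GPA} → lossless.

Decomposition 3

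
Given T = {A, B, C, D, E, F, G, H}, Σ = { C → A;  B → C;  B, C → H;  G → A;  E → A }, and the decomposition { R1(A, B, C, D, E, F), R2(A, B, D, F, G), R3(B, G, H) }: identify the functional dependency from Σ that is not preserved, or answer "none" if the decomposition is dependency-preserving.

C → A lies within R1.
B → C lies within R1.
B, C → H: restricted closure across fragments reaches H.
G → A lies within R2.
E → A lies within R1.
Every dependency is enforceable on the fragments, so the decomposition is dependency-preserving.

none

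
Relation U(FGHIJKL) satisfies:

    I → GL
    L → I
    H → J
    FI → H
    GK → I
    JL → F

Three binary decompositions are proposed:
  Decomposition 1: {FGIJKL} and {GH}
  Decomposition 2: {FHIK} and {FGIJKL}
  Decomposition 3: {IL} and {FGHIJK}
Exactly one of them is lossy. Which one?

Decomposition 1: common = {G}, closure = {G} → lossy.
Decomposition 2: common = {FIK}, closure = {FGHIJKL} → lossless.
Decomposition 3: common = {I}, closure = {GIL} → lossless.

Decomposition 1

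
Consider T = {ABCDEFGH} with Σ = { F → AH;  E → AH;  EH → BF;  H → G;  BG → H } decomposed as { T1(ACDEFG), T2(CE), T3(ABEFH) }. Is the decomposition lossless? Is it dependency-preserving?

Lossless test (chase): Rows 1 and 3 agree on F; apply F→AH and equate their AH entries. Rows 1 and 2 agree on E; apply E→AH and equate their AH entries. Rows 1 and 2 agree on EH; apply EH→BF and equate their BF entries. Rows 1 and 3 agree on EH; apply EH→BF and equate their BF entries. Rows 1 and 2 agree on H; apply H→G and equate their G entries. Rows 1 and 3 agree on H; apply H→G and equate their G entries. Row 1 is now all distinguished symbols — the join is lossless.
Dependency preservation: the restricted closure of {H} across the fragments never reaches {G}, so H → G cannot be enforced without a join — not preserved.

lossless but not dependency-preserving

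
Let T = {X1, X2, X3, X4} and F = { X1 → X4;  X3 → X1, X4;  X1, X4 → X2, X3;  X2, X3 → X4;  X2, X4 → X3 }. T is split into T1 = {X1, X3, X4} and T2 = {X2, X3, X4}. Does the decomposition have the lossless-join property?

Yes

Common attributes: T1 ∩ T2 = {X3, X4}.
Closure of {X3, X4}: X3 → X1, X4 applies, adding X1; X1, X4 → X2, X3 applies, adding X2. So (X3, X4)⁺ = {X1, X2, X3, X4}.
This closure contains every attribute of T1, so T1 ∩ T2 → T1. The join is lossless.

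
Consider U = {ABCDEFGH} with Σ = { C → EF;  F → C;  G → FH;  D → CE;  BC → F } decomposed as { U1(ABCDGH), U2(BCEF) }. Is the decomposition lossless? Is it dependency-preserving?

lossless and dependency-preserving

Lossless test: (BC)⁺ = {BCEF}, which contains all of one fragment — lossless.
Dependency preservation: G → FH; D → CE are not contained in any single fragment, but the restricted closure of each left-hand side across the fragments still reaches the right-hand side; the remaining FDs each lie inside some fragment. All dependencies are preserved.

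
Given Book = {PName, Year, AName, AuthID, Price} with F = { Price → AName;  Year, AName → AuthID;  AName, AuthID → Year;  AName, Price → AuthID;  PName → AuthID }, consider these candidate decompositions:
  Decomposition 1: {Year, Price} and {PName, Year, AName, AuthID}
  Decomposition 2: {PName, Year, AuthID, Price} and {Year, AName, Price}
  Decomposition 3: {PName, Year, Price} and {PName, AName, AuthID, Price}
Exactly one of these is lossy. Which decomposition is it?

Decomposition 1: common = {Year}, closure = {Year} → lossy.
Decomposition 2: common = {Year, Price}, closure = {Year, AName, AuthID, Price} → lossless.
Decomposition 3: common = {PName, Price}, closure = {PName, Year, AName, AuthID, Price} → lossless.

Decomposition 1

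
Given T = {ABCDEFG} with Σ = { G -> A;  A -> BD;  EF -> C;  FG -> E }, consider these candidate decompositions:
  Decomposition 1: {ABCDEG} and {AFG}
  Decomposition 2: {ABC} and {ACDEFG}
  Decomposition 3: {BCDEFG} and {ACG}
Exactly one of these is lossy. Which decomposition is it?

Decomposition 1

Decomposition 1: common = {AG}, closure = {ABDG} → lossy.
Decomposition 2: common = {AC}, closure = {ABCD} → lossless.
Decomposition 3: common = {CG}, closure = {ABCDG} → lossless.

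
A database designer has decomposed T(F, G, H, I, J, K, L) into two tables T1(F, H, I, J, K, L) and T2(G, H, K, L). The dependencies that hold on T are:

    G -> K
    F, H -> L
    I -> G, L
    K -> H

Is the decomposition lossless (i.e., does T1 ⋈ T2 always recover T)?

Common attributes: T1 ∩ T2 = {H, K, L}.
No dependency enlarges {H, K, L}, so (H, K, L)⁺ = {H, K, L}.
The closure contains neither all of T1 = {F, H, I, J, K, L} nor all of T2 = {G, H, K, L}, so the common attributes are not a superkey of either fragment. The join is lossy.

No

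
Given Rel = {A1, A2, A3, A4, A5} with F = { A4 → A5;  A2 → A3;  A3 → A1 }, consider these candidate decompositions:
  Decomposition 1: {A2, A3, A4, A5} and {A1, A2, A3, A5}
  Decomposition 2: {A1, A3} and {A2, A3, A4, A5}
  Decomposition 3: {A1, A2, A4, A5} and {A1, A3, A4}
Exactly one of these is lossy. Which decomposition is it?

Decomposition 3

Decomposition 1: common = {A2, A3, A5}, closure = {A1, A2, A3, A5} → lossless.
Decomposition 2: common = {A3}, closure = {A1, A3} → lossless.
Decomposition 3: common = {A1, A4}, closure = {A1, A4, A5} → lossy.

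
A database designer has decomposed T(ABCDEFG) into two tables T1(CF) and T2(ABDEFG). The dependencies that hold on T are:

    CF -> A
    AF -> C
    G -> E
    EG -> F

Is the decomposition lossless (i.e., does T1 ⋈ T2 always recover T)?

Common attributes: T1 ∩ T2 = {F}.
No dependency enlarges {F}, so (F)⁺ = {F}.
The closure contains neither all of T1 = {CF} nor all of T2 = {ABDEFG}, so the common attributes are not a superkey of either fragment. The join is lossy.

No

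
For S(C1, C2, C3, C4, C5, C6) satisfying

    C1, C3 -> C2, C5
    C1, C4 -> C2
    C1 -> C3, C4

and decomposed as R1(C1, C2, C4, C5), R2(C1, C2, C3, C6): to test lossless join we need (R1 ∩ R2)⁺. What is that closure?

R1 ∩ R2 = {C1, C2}.
C1 → C3, C4 applies, adding C3, C4
C1, C3 → C2, C5 applies, adding C5
Closure: {C1, C2, C3, C4, C5}.

C1, C2, C3, C4, C5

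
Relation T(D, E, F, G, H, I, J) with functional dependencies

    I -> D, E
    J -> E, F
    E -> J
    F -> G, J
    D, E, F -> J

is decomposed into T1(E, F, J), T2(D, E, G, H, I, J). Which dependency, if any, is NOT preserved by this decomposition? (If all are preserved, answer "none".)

none

I → D, E lies within T2.
J → E, F lies within T1.
E → J lies within T1.
F → G, J: restricted closure across fragments reaches G, J.
D, E, F → J: restricted closure across fragments reaches J.
Every dependency is enforceable on the fragments, so the decomposition is dependency-preserving.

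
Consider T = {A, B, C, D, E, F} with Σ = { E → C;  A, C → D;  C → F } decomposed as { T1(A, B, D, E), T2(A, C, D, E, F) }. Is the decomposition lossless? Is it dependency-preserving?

Lossless test: (A, D, E)⁺ = {A, C, D, E, F}, which contains all of one fragment — lossless.
Dependency preservation: every FD's attributes lie within a single fragment, so each can be enforced locally — preserved.

lossless and dependency-preserving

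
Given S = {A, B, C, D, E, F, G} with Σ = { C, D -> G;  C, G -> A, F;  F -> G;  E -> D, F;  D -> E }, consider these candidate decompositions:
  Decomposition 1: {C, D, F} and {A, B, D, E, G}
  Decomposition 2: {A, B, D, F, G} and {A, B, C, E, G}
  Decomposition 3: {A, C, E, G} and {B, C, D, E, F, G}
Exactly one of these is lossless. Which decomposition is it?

Decomposition 1: common = {D}, closure = {D, E, F, G} → lossy.
Decomposition 2: common = {A, B, G}, closure = {A, B, G} → lossy.
Decomposition 3: common = {C, E, G}, closure = {A, C, D, E, F, G} → lossless.

Decomposition 3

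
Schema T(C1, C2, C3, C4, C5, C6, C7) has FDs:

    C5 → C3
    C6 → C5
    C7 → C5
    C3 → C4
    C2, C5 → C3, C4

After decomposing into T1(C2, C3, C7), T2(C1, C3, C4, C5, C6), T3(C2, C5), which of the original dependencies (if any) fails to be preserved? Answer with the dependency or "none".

C7 → C5

Check C7 → C5: no single fragment contains all of {C5, C7}, and the restricted closure of {C7} across the fragments never reaches {C5}.
C5 → C3 is preserved.
C6 → C5 is preserved.
C3 → C4 is preserved.
C2, C5 → C3, C4 is preserved.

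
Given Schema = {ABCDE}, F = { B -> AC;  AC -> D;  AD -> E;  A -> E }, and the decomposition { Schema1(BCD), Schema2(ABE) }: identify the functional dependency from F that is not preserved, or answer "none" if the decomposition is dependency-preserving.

Check AC → D: no single fragment contains all of {ACD}, and the restricted closure of {AC} across the fragments never reaches {D}.
B → AC is preserved.
AD → E is preserved.
A → E is preserved.

AC -> D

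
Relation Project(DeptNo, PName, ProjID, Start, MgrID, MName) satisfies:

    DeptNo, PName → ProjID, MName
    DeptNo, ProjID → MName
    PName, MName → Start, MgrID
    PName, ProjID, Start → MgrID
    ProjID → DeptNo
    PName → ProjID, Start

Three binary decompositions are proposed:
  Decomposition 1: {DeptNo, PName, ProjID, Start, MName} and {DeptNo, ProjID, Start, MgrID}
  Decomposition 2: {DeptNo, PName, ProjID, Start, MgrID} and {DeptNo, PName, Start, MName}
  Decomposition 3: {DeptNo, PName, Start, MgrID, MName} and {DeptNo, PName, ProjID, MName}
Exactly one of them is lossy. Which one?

Decomposition 1

Decomposition 1: common = {DeptNo, ProjID, Start}, closure = {DeptNo, ProjID, Start, MName} → lossy.
Decomposition 2: common = {DeptNo, PName, Start}, closure = {DeptNo, PName, ProjID, Start, MgrID, MName} → lossless.
Decomposition 3: common = {DeptNo, PName, MName}, closure = {DeptNo, PName, ProjID, Start, MgrID, MName} → lossless.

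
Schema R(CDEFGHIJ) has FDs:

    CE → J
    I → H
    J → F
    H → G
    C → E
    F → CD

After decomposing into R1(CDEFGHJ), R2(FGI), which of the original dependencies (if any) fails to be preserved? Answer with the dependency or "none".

I → H

Check I → H: no single fragment contains all of {HI}, and the restricted closure of {I} across the fragments never reaches {H}.
CE → J is preserved.
J → F is preserved.
H → G is preserved.
C → E is preserved.
F → CD is preserved.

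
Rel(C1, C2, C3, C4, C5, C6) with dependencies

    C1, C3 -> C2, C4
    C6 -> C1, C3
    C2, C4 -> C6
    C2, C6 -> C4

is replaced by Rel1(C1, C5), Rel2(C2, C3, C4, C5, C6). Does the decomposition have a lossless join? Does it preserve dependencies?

Lossless test: (C5)⁺ = {C5}, which is a superkey of neither fragment — lossy.
Dependency preservation: the restricted closure of {C1, C3} across the fragments never reaches {C2, C4}, so C1, C3 → C2, C4 cannot be enforced without a join — not preserved.

lossy and not dependency-preserving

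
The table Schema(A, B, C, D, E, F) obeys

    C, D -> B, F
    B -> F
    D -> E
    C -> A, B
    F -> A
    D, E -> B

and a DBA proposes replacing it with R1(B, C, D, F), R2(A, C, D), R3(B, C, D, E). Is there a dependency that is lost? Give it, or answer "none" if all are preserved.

F -> A

Check F → A: no single fragment contains all of {A, F}, and the restricted closure of {F} across the fragments never reaches {A}.
C, D → B, F is preserved.
B → F is preserved.
D → E is preserved.
C → A, B is preserved.
D, E → B is preserved.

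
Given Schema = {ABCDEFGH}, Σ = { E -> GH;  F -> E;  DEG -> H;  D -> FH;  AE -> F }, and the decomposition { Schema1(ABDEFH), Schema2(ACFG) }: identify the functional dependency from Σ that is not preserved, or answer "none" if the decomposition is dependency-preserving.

Check E → GH: no single fragment contains all of {EGH}, and the restricted closure of {E} across the fragments never reaches {GH}.
F → E is preserved.
DEG → H is preserved.
D → FH is preserved.
AE → F is preserved.

E -> GH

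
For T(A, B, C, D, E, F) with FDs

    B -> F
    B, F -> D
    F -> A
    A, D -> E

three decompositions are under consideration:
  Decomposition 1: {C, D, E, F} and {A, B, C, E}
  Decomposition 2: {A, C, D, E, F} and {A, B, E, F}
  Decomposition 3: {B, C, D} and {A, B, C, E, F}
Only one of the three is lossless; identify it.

Decomposition 3

Decomposition 1: common = {C, E}, closure = {C, E} → lossy.
Decomposition 2: common = {A, E, F}, closure = {A, E, F} → lossy.
Decomposition 3: common = {B, C}, closure = {A, B, C, D, E, F} → lossless.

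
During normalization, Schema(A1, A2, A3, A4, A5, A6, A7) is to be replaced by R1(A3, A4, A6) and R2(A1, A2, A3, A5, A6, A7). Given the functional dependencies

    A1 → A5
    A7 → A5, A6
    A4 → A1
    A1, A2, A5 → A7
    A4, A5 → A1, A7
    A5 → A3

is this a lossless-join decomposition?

No

Common attributes: R1 ∩ R2 = {A3, A6}.
No dependency enlarges {A3, A6}, so (A3, A6)⁺ = {A3, A6}.
The closure contains neither all of R1 = {A3, A4, A6} nor all of R2 = {A1, A2, A3, A5, A6, A7}, so the common attributes are not a superkey of either fragment. The join is lossy.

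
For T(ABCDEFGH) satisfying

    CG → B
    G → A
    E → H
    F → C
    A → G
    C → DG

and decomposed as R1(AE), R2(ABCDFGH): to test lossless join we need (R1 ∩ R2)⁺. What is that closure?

R1 ∩ R2 = {A}.
A → G applies, adding G
Closure: {AG}.

AG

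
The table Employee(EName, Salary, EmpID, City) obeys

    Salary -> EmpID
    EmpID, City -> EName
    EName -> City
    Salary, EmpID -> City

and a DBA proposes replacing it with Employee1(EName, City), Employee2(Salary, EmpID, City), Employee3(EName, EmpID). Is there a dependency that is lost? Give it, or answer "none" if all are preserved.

Check EmpID, City → EName: no single fragment contains all of {EName, EmpID, City}, and the restricted closure of {EmpID, City} across the fragments never reaches {EName}.
Salary → EmpID is preserved.
EName → City is preserved.
Salary, EmpID → City is preserved.

EmpID, City -> EName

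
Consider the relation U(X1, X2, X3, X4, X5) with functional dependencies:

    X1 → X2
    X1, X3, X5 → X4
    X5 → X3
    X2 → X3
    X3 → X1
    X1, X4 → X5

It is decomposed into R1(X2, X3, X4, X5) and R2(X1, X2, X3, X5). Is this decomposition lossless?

Yes

Common attributes: R1 ∩ R2 = {X2, X3, X5}.
Closure of {X2, X3, X5}: X3 → X1 applies, adding X1; X1, X3, X5 → X4 applies, adding X4. So (X2, X3, X5)⁺ = {X1, X2, X3, X4, X5}.
This closure contains every attribute of R1, so R1 ∩ R2 → R1. The join is lossless.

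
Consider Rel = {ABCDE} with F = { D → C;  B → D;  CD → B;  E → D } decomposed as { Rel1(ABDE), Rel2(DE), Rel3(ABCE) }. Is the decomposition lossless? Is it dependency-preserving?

Lossless test (chase): Rows 1 and 2 agree on D; apply D→C and equate their C entries. Rows 1 and 3 agree on B; apply B→D and equate their D entries. Rows 1 and 2 agree on CD; apply CD→B and equate their B entries. Rows 1 and 3 agree on D; apply D→C and equate their C entries. Row 1 is now all distinguished symbols — the join is lossless.
Dependency preservation: D → C; CD → B are not contained in any single fragment, but the restricted closure of each left-hand side across the fragments still reaches the right-hand side; the remaining FDs each lie inside some fragment. All dependencies are preserved.

lossless and dependency-preserving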